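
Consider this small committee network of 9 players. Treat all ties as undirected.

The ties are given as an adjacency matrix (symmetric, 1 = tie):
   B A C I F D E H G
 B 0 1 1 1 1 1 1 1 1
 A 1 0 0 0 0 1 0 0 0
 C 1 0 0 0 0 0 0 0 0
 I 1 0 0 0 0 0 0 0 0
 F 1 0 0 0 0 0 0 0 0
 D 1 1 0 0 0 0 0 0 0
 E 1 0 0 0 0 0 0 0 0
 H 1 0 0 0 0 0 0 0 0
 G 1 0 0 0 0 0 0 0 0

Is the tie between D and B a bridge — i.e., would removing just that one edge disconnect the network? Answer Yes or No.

Even without that edge, D still reaches B via D – A – B, so the network stays connected. Not a bridge.

No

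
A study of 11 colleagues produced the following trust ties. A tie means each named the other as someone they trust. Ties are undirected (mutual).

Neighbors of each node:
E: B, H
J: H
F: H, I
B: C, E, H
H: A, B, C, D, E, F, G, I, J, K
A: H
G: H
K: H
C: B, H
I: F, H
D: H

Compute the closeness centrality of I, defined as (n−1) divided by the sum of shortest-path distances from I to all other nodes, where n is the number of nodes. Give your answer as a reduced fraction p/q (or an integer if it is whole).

5/9

Distances from I: A:2, B:2, C:2, D:2, E:2, F:1, G:2, H:1, J:2, K:2. Sum = 18.
n = 11, so closeness = 10/18 = 5/9.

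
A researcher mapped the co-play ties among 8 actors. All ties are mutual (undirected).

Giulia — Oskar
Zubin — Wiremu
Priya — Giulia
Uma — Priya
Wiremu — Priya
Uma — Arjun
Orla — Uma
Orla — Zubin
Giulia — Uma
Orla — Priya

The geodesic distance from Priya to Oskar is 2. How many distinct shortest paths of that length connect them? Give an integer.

The shortest distance is 2, and the only length-2 path is Priya–Giulia–Oskar. So there is exactly 1 shortest path.

1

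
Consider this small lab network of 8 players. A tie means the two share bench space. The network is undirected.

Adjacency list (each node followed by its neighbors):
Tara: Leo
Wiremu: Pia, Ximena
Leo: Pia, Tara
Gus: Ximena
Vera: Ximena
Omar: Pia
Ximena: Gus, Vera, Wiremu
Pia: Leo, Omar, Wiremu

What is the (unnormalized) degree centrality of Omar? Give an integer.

Omar is directly tied to Pia. That is 1 neighbor, so the degree of Omar is 1.

1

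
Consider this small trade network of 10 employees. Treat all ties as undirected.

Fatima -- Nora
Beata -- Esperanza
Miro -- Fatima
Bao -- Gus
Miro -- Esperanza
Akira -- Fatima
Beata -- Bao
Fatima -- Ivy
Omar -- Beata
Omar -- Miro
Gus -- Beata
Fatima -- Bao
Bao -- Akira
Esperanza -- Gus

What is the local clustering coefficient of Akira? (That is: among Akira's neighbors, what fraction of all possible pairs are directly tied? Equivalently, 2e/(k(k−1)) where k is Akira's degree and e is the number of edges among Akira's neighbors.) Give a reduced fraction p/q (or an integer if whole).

Akira's neighbors: Bao and Fatima (k = 2).
Possible neighbor pairs: C(2,2) = 1. Edges among them: Bao–Fatima → e = 1.
Clustering(Akira) = 1/1.

1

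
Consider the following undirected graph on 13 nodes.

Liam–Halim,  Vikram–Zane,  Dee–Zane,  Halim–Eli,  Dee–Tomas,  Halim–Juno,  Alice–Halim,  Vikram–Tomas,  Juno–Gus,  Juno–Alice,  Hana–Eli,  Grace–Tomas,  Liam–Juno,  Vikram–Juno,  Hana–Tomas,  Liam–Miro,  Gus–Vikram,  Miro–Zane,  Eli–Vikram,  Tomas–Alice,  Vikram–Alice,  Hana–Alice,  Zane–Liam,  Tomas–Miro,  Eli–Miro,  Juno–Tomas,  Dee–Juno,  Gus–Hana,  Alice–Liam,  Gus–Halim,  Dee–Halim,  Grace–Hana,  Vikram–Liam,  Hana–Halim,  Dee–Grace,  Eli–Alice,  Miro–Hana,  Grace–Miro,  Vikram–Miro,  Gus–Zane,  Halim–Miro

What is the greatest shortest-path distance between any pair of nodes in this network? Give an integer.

Eccentricity of each node (its greatest distance to any other): Alice:2, Dee:2, Eli:2, Grace:2, Gus:2, Halim:2, Hana:2, Juno:2, Liam:2, Miro:2, Tomas:2, Vikram:2, Zane:2.
The maximum eccentricity is 2, realized for instance by the pair Juno–Eli via Juno – Vikram – Eli. So the diameter is 2.

2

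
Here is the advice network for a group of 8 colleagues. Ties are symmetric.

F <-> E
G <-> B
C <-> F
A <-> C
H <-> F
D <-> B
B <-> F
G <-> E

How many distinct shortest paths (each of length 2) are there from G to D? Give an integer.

The shortest distance is 2, and the only length-2 path is G–B–D. So there is exactly 1 shortest path.

1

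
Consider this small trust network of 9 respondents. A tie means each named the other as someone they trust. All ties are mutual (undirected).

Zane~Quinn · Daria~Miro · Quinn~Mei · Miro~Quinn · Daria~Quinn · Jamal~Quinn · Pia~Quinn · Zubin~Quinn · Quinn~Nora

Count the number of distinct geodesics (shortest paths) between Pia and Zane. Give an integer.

1

The shortest distance is 2, and the only length-2 path is Pia–Quinn–Zane. So there is exactly 1 shortest path.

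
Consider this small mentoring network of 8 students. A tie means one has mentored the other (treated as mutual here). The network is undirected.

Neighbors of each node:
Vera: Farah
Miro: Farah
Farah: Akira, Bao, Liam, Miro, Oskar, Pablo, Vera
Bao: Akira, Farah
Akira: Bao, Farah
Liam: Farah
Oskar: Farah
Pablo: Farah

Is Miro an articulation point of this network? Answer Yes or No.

No

Even without Miro, every remaining node can still reach every other (the residual graph is connected), so Miro is not a cut vertex.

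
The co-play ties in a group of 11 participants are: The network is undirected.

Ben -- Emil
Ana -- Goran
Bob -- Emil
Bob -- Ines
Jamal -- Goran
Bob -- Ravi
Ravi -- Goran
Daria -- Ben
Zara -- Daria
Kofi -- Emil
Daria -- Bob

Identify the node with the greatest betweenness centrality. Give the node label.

Unnormalized betweenness of each node: Ana:0, Ben:2, Bob:31, Daria:12, Emil:12, Goran:17, Ines:0, Jamal:0, Kofi:0, Ravi:21, Zara:0.
Bob has the largest value, 31, making it the main broker — the node through which the most shortest paths run.

Bob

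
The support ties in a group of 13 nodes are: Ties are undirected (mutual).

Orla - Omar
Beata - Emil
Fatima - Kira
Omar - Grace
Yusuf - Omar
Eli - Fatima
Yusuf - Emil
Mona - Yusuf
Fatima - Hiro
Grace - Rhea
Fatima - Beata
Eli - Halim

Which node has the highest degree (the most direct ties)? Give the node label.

Degrees — Beata:2, Eli:2, Emil:2, Fatima:4, Grace:2, Halim:1, Hiro:1, Kira:1, Mona:1, Omar:3, Orla:1, Rhea:1, Yusuf:3.
The maximum is 4, attained only by Fatima.

Fatima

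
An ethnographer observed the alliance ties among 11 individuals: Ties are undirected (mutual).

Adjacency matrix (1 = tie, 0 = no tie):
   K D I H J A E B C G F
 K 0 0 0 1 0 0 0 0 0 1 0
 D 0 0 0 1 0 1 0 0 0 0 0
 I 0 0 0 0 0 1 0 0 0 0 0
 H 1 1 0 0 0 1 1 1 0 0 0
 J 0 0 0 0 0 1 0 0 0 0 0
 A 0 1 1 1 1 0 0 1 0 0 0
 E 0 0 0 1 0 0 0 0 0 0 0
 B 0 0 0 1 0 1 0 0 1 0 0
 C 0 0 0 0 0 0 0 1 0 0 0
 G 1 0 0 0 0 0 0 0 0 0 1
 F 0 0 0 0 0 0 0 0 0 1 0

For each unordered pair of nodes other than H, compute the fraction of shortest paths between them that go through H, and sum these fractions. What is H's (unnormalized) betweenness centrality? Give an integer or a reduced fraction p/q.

28

Pairs whose geodesics pass through H — K–D: 1; K–I: 1; K–J: 1; K–A: 1; K–E: 1; K–B: 1; K–C: 1; D–E: 1; D–B: 1/2; D–C: 1/2; D–G: 1; D–F: 1; I–E: 1; I–G: 1 … (+15 more pairs).
All other pairs contribute 0.
Summing the contributions gives betweenness(H) = 28.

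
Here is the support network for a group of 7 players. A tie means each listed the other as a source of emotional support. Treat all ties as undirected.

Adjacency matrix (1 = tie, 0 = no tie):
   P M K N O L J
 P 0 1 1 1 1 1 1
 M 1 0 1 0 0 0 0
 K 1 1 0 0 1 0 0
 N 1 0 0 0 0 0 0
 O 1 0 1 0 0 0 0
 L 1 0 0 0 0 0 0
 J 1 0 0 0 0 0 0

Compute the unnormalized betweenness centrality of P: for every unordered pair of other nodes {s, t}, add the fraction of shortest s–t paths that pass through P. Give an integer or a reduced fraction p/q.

Pairs whose geodesics pass through P — M–N: 1; M–O: 1/2; M–L: 1; M–J: 1; K–N: 1; K–L: 1; K–J: 1; N–O: 1; N–L: 1; N–J: 1; O–L: 1; O–J: 1; L–J: 1.
All other pairs contribute 0.
Summing the contributions gives betweenness(P) = 25/2.

25/2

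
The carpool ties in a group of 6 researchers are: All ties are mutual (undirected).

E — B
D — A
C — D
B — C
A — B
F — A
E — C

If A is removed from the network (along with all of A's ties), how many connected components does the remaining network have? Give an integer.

2

Without A, the remaining ties split the others into: {F}; {B, C, D, E}.
That's 2 separate components.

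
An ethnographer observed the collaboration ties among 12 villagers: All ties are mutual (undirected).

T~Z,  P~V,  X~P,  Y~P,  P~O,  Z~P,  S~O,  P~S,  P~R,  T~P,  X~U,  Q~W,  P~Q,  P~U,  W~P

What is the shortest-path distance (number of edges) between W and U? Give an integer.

2

One shortest route is W – P – U, which uses 2 edges, and W and U are not directly tied, so nothing shorter exists. So d(W,U) = 2.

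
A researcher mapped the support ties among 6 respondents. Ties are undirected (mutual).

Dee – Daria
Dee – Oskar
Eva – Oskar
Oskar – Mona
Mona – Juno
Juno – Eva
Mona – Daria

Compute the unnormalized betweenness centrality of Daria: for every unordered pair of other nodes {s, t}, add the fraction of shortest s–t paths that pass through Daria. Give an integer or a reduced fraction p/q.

Pairs whose geodesics pass through Daria — Juno–Dee: 1/3; Mona–Dee: 1/2.
All other pairs contribute 0.
Summing the contributions gives betweenness(Daria) = 5/6.

5/6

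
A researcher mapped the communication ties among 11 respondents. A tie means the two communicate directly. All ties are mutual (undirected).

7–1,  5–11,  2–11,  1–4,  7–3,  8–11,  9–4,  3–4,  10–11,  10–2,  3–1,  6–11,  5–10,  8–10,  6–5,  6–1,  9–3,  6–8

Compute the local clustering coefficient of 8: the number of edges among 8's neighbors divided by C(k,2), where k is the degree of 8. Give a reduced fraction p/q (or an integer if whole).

2/3

8's neighbors: 6, 10, and 11 (k = 3).
Possible neighbor pairs: C(3,2) = 3. Edges among them: 6–11, 10–11 → e = 2.
Clustering(8) = 2/3.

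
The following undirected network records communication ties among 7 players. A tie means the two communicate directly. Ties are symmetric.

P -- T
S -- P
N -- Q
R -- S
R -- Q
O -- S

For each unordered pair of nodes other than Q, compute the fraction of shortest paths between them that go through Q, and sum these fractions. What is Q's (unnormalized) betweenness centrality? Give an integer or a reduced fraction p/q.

Pairs whose geodesics pass through Q — O–N: 1; N–R: 1; N–S: 1; N–P: 1; N–T: 1.
All other pairs contribute 0.
Summing the contributions gives betweenness(Q) = 5.

5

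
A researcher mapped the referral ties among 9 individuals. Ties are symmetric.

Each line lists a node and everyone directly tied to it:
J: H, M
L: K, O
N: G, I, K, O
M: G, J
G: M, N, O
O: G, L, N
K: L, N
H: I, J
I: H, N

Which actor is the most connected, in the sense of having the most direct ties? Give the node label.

N

Degrees — G:3, H:2, I:2, J:2, K:2, L:2, M:2, N:4, O:3.
The maximum is 4, attained only by N.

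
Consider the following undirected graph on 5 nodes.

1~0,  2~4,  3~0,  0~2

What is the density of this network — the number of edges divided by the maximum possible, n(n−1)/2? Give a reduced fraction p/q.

There are 4 edges and 5 nodes, so the maximum possible is C(5,2) = 10.
Density = 4/10 = 2/5.

2/5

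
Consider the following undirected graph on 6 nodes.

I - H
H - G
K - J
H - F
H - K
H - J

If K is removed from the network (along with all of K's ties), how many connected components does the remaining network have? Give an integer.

K's neighbors (H and J) remain reachable from one another through other ties, so the rest of the network stays in one piece.

1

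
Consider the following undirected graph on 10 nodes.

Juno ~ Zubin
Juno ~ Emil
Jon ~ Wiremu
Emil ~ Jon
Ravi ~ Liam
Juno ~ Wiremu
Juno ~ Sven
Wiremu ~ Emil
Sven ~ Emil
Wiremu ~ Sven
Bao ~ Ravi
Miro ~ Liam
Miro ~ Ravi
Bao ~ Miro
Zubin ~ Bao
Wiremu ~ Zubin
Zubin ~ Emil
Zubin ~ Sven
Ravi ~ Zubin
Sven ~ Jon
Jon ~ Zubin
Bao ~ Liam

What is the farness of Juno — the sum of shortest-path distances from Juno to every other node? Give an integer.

16

Distances from Juno: Bao:2, Emil:1, Jon:2, Liam:3, Miro:3, Ravi:2, Sven:1, Wiremu:1, Zubin:1.
Sum = 2 + 1 + 2 + 3 + 3 + 2 + 1 + 1 + 1 = 16.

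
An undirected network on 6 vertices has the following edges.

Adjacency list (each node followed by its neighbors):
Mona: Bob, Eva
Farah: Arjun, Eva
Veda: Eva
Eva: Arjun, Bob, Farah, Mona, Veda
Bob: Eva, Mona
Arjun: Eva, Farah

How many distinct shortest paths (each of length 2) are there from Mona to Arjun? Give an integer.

1

The shortest distance is 2, and the only length-2 path is Mona–Eva–Arjun. So there is exactly 1 shortest path.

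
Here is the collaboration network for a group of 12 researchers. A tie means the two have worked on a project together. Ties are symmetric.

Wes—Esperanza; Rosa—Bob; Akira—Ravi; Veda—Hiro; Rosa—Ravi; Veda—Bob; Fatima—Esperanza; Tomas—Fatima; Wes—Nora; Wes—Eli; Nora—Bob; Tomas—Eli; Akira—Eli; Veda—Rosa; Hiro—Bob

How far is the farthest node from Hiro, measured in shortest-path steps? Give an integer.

5

Distances from Hiro: Akira:4, Bob:1, Eli:4, Esperanza:4, Fatima:5, Nora:2, Ravi:3, Rosa:2, Tomas:5, Veda:1, Wes:3.
The largest is 5 (to Fatima and Tomas), so the eccentricity of Hiro is 5.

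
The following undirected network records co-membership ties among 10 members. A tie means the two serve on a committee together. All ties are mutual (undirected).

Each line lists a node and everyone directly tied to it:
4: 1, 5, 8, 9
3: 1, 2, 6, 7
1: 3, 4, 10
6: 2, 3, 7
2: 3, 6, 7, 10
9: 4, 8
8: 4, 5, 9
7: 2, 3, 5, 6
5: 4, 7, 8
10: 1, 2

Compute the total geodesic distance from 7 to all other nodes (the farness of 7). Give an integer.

Distances from 7: 1:2, 2:1, 3:1, 4:2, 5:1, 6:1, 8:2, 9:3, 10:2.
Sum = 2 + 1 + 1 + 2 + 1 + 1 + 2 + 3 + 2 = 15.

15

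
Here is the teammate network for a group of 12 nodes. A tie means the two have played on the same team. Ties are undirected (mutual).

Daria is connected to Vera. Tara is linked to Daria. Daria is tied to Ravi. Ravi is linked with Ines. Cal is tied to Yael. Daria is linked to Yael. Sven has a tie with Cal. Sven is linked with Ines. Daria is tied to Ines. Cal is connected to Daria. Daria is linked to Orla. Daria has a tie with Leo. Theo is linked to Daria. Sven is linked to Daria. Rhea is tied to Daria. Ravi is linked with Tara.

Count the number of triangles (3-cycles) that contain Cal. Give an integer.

Cal's neighbors: Daria, Sven, and Yael.
Neighbor pairs that are themselves tied: Cal–Daria–Sven; Cal–Daria–Yael. Each forms one triangle with Cal, for 2 in total.

2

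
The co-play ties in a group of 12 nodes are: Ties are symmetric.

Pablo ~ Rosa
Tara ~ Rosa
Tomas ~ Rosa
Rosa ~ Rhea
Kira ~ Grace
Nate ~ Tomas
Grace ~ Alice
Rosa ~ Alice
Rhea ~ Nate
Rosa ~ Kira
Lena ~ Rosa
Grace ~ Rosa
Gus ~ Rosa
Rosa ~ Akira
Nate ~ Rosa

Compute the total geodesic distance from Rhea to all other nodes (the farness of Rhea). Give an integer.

Distances from Rhea: Akira:2, Alice:2, Grace:2, Gus:2, Kira:2, Lena:2, Nate:1, Pablo:2, Rosa:1, Tara:2, Tomas:2.
Sum = 2 + 2 + 2 + 2 + 2 + 2 + 1 + 2 + 1 + 2 + 2 = 20.

20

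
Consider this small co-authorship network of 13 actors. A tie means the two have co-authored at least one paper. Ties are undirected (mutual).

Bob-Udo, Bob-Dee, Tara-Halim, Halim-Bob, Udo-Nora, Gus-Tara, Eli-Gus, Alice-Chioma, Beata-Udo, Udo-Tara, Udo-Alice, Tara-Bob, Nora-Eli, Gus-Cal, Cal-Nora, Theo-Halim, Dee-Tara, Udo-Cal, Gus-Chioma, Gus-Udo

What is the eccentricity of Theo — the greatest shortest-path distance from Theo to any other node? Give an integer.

4

Distances from Theo: Alice:4, Beata:4, Bob:2, Cal:4, Chioma:4, Dee:3, Eli:4, Gus:3, Halim:1, Nora:4, Tara:2, Udo:3.
The largest is 4 (to Cal, Beata, Nora, Alice, Eli, and Chioma), so the eccentricity of Theo is 4.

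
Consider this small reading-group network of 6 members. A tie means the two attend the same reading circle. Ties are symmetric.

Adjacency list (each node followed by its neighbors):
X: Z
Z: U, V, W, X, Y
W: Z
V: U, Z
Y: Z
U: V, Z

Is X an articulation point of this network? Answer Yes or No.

Even without X, every remaining node can still reach every other (the residual graph is connected), so X is not a cut vertex.

No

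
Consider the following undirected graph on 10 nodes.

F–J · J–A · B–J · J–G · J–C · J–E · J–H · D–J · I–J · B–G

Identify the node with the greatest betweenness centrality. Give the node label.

J

Unnormalized betweenness of each node: A:0, B:0, C:0, D:0, E:0, F:0, G:0, H:0, I:0, J:35.
J has the largest value, 35, making it the main broker — the node through which the most shortest paths run.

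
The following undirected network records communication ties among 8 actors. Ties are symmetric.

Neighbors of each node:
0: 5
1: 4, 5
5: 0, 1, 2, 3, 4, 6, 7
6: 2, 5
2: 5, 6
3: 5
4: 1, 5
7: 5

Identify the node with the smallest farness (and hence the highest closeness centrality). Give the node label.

5

Farness (sum of distances to all others) for each node — 0:13, 1:12, 2:12, 3:13, 4:12, 5:7, 6:12, 7:13.
The smallest farness is 7, for 5, so 5 has the highest closeness.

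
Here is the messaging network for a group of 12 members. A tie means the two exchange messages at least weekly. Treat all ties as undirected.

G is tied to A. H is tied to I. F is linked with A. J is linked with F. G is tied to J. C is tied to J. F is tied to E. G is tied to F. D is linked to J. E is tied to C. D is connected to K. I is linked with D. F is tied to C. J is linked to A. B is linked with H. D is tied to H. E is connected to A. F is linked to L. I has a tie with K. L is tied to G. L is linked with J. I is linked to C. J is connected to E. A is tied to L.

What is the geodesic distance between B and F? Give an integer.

4

One shortest route is B – H – I – C – F, which uses 4 edges, and at distance 3 from B we only reach {C, J, K}, which does not include F. So d(B,F) = 4.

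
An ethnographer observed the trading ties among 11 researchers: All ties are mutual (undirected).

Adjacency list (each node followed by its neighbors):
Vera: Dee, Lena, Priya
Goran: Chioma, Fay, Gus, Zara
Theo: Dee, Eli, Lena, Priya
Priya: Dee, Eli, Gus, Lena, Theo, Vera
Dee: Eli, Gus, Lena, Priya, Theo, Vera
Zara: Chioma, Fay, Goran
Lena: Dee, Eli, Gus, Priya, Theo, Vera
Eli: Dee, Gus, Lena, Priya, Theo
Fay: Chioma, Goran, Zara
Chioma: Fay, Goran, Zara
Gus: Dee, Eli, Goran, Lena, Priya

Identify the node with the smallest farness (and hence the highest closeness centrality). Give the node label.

Farness (sum of distances to all others) for each node — Chioma:25, Dee:17, Eli:18, Fay:25, Goran:18, Gus:15, Lena:17, Priya:17, Theo:23, Vera:24, Zara:25.
The smallest farness is 15, for Gus, so Gus has the highest closeness.

Gus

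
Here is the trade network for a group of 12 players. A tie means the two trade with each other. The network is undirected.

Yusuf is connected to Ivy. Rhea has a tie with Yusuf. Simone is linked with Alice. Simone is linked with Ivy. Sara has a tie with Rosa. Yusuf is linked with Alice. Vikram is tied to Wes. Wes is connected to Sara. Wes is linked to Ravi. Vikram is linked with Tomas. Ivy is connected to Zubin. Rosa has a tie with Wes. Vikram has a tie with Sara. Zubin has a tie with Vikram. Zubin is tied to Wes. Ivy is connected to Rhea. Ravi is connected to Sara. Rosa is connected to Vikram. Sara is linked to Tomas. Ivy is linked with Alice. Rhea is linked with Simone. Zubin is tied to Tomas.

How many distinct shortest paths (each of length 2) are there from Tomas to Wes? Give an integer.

3

The shortest distance is 2. The length-2 paths are: Tomas–Vikram–Wes; Tomas–Sara–Wes; Tomas–Zubin–Wes.
That gives 3 distinct shortest paths.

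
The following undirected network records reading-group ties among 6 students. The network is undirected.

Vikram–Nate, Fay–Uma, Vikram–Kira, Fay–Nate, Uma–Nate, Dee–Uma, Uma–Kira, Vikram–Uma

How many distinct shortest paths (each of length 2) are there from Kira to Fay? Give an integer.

The shortest distance is 2, and the only length-2 path is Kira–Uma–Fay. So there is exactly 1 shortest path.

1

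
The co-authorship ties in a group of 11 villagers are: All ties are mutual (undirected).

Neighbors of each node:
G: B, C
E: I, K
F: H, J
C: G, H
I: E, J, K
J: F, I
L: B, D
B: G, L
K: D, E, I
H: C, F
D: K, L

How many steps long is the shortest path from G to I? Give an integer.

5

One shortest route is G – B – L – D – K – I, which uses 5 edges, and at distance 4 from G we only reach {J, K}, which does not include I. So d(G,I) = 5.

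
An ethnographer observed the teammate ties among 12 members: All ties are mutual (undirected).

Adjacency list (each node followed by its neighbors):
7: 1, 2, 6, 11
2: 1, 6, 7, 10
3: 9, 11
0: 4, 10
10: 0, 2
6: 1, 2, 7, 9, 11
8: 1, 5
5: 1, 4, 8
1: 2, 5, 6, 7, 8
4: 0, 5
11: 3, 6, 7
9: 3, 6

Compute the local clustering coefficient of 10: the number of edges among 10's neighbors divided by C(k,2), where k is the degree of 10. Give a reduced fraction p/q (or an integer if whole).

10's neighbors: 0 and 2 (k = 2).
Possible neighbor pairs: C(2,2) = 1. Edges among them: none → e = 0.
Clustering(10) = 0/1.

0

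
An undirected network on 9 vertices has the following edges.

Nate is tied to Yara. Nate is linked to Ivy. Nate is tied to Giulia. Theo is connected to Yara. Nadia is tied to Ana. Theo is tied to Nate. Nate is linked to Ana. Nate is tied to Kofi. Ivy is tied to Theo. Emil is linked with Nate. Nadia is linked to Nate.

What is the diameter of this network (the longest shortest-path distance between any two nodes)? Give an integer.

2

Eccentricity of each node (its greatest distance to any other): Ana:2, Emil:2, Giulia:2, Ivy:2, Kofi:2, Nadia:2, Nate:1, Theo:2, Yara:2.
The maximum eccentricity is 2, realized for instance by the pair Ivy–Kofi via Ivy – Nate – Kofi. So the diameter is 2.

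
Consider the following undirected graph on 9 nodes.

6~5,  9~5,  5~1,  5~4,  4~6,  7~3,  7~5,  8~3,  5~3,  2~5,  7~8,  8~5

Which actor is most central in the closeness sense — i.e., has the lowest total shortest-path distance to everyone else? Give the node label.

5

Farness (sum of distances to all others) for each node — 1:15, 2:15, 3:13, 4:14, 5:8, 6:14, 7:13, 8:13, 9:15.
The smallest farness is 8, for 5, so 5 has the highest closeness.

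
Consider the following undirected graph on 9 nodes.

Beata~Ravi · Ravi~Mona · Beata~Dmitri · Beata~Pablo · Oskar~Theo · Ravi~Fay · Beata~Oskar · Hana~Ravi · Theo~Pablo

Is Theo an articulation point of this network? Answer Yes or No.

Even without Theo, every remaining node can still reach every other (the residual graph is connected), so Theo is not a cut vertex.

No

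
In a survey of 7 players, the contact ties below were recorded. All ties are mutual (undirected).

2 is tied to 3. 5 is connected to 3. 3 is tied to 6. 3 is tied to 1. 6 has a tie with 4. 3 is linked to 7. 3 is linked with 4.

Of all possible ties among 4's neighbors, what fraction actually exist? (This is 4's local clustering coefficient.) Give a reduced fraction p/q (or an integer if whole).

1

4's neighbors: 3 and 6 (k = 2).
Possible neighbor pairs: C(2,2) = 1. Edges among them: 3–6 → e = 1.
Clustering(4) = 1/1.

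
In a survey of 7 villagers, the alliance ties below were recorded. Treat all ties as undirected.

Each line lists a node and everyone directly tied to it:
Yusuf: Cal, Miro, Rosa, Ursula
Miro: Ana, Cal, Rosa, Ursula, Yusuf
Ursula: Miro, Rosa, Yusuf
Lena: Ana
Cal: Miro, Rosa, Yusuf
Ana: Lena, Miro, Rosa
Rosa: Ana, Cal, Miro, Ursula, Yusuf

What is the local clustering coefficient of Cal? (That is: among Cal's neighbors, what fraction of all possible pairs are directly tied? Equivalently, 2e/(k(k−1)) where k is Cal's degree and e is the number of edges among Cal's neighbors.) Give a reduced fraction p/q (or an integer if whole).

Cal's neighbors: Miro, Rosa, and Yusuf (k = 3).
Possible neighbor pairs: C(3,2) = 3. Edges among them: Miro–Rosa, Miro–Yusuf, Rosa–Yusuf → e = 3.
Clustering(Cal) = 3/3 = 1.

1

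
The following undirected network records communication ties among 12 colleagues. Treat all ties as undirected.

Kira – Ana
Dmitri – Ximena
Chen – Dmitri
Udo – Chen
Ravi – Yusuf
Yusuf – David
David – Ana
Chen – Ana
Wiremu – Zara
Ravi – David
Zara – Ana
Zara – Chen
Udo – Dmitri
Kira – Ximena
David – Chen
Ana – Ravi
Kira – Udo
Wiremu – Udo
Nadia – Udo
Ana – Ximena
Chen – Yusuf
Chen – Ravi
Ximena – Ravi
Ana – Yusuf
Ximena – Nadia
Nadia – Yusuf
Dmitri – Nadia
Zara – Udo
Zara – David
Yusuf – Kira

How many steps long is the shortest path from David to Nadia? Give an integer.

One shortest route is David – Yusuf – Nadia, which uses 2 edges, and David and Nadia are not directly tied, so nothing shorter exists. So d(David,Nadia) = 2.

2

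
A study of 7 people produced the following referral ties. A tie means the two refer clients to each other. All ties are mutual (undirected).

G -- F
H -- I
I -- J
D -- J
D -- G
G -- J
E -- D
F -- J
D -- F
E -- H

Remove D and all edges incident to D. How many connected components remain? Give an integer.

1

D's neighbors (E, F, G, and J) remain reachable from one another through other ties, so the rest of the network stays in one piece.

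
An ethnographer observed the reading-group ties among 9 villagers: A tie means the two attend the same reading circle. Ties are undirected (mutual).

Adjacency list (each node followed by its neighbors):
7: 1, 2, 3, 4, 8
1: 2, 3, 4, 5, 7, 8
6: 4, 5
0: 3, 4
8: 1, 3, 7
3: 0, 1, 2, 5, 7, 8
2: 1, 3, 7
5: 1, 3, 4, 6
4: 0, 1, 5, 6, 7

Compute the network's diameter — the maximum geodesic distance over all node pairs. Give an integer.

Eccentricity of each node (its greatest distance to any other): 0:2, 1:2, 2:3, 3:2, 4:2, 5:2, 6:3, 7:2, 8:3.
The maximum eccentricity is 3, realized for instance by the pair 2–6 via 2 – 3 – 5 – 6. So the diameter is 3.

3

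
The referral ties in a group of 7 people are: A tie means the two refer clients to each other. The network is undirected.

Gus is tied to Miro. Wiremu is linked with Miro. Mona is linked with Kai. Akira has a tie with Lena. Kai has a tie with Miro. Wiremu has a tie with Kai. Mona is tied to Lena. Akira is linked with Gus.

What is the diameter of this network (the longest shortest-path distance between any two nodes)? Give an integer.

Eccentricity of each node (its greatest distance to any other): Akira:3, Gus:3, Kai:3, Lena:3, Miro:3, Mona:3, Wiremu:3.
The maximum eccentricity is 3, realized for instance by the pair Miro–Lena via Miro – Gus – Akira – Lena. So the diameter is 3.

3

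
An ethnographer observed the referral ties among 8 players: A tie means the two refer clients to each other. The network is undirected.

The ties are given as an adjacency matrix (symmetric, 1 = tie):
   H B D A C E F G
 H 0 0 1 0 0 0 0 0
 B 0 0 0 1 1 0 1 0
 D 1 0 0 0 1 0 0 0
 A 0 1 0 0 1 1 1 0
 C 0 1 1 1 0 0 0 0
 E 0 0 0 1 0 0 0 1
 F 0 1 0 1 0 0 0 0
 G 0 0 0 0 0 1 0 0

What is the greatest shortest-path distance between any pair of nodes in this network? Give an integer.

5

Eccentricity of each node (its greatest distance to any other): A:3, B:3, C:3, D:4, E:4, F:4, G:5, H:5.
The maximum eccentricity is 5, realized for instance by the pair H–G via H – D – C – A – E – G. So the diameter is 5.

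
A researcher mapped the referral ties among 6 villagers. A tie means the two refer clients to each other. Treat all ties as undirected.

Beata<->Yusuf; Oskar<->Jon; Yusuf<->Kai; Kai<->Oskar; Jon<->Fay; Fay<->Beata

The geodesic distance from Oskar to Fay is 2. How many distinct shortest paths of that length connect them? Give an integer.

1

The shortest distance is 2, and the only length-2 path is Oskar–Jon–Fay. So there is exactly 1 shortest path.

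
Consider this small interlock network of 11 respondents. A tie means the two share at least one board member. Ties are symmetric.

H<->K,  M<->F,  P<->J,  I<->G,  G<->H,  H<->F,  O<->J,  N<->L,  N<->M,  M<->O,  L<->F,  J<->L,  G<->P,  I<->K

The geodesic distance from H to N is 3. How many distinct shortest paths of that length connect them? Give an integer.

2

The shortest distance is 3. The length-3 paths are: H–F–L–N; H–F–M–N.
That gives 2 distinct shortest paths.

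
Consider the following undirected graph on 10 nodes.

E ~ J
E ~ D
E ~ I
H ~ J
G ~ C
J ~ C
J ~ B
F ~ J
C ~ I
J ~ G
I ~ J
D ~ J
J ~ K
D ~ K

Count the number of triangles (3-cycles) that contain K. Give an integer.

1

K's neighbors: D and J.
Neighbor pairs that are themselves tied: K–D–J. Each forms one triangle with K, for 1 in total.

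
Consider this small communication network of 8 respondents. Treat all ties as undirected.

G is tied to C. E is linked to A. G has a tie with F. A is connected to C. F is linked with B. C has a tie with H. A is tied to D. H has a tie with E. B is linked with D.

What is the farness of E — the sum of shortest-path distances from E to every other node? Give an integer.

Distances from E: A:1, B:3, C:2, D:2, F:4, G:3, H:1.
Sum = 1 + 3 + 2 + 2 + 4 + 3 + 1 = 16.

16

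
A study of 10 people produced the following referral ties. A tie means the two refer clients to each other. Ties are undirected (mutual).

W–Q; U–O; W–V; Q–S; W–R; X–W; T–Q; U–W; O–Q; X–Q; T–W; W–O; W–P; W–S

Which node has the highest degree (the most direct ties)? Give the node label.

Degrees — O:3, P:1, Q:5, R:1, S:2, T:2, U:2, V:1, W:9, X:2.
The maximum is 9, attained only by W.

W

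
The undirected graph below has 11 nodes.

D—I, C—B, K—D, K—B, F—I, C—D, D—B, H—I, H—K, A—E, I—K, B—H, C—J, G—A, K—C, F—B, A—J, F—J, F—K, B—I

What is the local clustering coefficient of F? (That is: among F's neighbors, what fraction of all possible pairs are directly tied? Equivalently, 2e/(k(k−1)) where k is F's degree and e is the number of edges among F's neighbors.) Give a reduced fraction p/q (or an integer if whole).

F's neighbors: B, I, J, and K (k = 4).
Possible neighbor pairs: C(4,2) = 6. Edges among them: B–I, B–K, I–K → e = 3.
Clustering(F) = 3/6 = 1/2.

1/2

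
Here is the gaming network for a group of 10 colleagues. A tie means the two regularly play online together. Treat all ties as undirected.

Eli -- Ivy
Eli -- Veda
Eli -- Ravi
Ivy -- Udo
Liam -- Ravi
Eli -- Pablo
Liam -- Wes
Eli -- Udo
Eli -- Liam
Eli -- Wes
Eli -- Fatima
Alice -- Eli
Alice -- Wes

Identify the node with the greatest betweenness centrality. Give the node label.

Unnormalized betweenness of each node: Alice:0, Eli:31, Fatima:0, Ivy:0, Liam:1/2, Pablo:0, Ravi:0, Udo:0, Veda:0, Wes:1/2.
Eli has the largest value, 31, making it the main broker — the node through which the most shortest paths run.

Eli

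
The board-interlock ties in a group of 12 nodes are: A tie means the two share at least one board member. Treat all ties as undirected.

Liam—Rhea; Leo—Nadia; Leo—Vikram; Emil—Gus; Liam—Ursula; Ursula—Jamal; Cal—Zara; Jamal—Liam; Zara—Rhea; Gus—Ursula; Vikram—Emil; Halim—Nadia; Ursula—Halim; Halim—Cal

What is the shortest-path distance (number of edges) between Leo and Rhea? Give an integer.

One shortest route is Leo – Nadia – Halim – Cal – Zara – Rhea, which uses 5 edges, and at distance 4 from Leo we only reach {Jamal, Liam, Zara}, which does not include Rhea. So d(Leo,Rhea) = 5.

5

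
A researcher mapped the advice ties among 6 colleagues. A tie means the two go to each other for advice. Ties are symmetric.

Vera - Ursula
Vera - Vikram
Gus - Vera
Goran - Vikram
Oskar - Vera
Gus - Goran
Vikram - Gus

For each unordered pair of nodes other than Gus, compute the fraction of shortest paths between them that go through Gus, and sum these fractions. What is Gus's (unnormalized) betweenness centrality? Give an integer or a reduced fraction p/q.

Pairs whose geodesics pass through Gus — Goran–Vera: 1/2; Goran–Oskar: 1/2; Goran–Ursula: 1/2.
All other pairs contribute 0.
Summing the contributions gives betweenness(Gus) = 3/2.

3/2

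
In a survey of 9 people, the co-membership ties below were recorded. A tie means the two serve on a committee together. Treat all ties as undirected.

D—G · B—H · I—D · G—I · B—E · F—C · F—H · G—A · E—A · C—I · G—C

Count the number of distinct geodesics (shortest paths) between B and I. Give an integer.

2

The shortest distance is 4. The length-4 paths are: B–E–A–G–I; B–H–F–C–I.
That gives 2 distinct shortest paths.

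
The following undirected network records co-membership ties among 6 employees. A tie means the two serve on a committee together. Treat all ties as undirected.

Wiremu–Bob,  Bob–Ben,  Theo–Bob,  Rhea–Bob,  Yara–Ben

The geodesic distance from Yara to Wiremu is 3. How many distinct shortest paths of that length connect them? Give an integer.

1

The shortest distance is 3, and the only length-3 path is Yara–Ben–Bob–Wiremu. So there is exactly 1 shortest path.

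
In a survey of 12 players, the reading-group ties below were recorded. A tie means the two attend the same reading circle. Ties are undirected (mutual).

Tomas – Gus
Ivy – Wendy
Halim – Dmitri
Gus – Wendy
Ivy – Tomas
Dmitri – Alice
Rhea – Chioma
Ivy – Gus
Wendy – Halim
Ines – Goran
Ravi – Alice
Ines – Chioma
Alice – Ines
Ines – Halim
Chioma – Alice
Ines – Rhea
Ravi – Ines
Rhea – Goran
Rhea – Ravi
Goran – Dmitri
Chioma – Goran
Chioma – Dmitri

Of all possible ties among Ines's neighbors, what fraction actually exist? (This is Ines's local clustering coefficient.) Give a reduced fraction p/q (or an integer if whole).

Ines's neighbors: Alice, Chioma, Goran, Halim, Ravi, and Rhea (k = 6).
Possible neighbor pairs: C(6,2) = 15. Edges among them: Alice–Chioma, Alice–Ravi, Chioma–Goran, Chioma–Rhea, Goran–Rhea, Ravi–Rhea → e = 6.
Clustering(Ines) = 6/15 = 2/5.

2/5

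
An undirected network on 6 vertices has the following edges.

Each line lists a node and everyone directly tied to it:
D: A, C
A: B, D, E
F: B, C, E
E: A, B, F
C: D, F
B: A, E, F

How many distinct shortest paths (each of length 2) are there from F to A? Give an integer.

2

The shortest distance is 2. The length-2 paths are: F–E–A; F–B–A.
That gives 2 distinct shortest paths.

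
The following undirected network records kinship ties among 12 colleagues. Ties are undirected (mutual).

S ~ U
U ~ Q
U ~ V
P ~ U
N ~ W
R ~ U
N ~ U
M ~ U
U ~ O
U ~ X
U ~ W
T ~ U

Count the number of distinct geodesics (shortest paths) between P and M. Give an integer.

The shortest distance is 2, and the only length-2 path is P–U–M. So there is exactly 1 shortest path.

1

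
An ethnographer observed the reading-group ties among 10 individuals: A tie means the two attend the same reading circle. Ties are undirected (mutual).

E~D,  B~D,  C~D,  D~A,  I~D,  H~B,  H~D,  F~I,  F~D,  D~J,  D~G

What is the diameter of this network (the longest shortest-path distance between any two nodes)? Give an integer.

Eccentricity of each node (its greatest distance to any other): A:2, B:2, C:2, D:1, E:2, F:2, G:2, H:2, I:2, J:2.
The maximum eccentricity is 2, realized for instance by the pair I–G via I – D – G. So the diameter is 2.

2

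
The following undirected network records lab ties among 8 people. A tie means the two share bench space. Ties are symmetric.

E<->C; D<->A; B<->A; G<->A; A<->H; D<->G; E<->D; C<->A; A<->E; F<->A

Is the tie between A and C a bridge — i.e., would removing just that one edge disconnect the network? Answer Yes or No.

Even without that edge, A still reaches C via A – E – C, so the network stays connected. Not a bridge.

No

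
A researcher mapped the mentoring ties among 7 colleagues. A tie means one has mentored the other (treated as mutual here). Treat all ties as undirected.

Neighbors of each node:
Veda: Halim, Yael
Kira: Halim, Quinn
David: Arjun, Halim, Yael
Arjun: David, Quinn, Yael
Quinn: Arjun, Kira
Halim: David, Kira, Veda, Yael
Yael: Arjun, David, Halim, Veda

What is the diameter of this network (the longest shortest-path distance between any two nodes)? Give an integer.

3

Eccentricity of each node (its greatest distance to any other): Arjun:2, David:2, Halim:2, Kira:2, Quinn:3, Veda:3, Yael:2.
The maximum eccentricity is 3, realized for instance by the pair Veda–Quinn via Veda – Yael – Arjun – Quinn. So the diameter is 3.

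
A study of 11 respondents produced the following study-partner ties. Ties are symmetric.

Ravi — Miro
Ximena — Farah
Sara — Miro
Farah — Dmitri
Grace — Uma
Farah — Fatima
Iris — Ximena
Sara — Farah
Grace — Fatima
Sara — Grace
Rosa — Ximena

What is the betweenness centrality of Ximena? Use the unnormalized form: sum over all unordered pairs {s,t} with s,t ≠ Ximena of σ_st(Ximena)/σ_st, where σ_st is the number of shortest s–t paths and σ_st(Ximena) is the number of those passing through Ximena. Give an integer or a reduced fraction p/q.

Pairs whose geodesics pass through Ximena — Farah–Iris: 1; Farah–Rosa: 1; Sara–Iris: 1; Sara–Rosa: 1; Miro–Iris: 1; Miro–Rosa: 1; Fatima–Iris: 1; Fatima–Rosa: 1; Grace–Iris: 2/2; Grace–Rosa: 2/2; Iris–Uma: 2/2; Iris–Rosa: 1; Iris–Ravi: 1; Iris–Dmitri: 1 … (+3 more pairs).
All other pairs contribute 0.
Summing the contributions gives betweenness(Ximena) = 17.

17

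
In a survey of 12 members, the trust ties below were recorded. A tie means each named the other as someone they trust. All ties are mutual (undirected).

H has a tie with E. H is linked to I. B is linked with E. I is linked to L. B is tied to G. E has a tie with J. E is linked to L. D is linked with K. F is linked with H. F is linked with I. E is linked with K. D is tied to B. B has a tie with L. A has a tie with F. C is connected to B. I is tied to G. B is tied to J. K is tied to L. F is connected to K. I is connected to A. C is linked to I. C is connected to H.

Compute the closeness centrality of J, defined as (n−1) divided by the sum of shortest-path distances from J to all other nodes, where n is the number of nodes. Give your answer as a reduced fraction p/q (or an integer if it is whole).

Distances from J: A:4, B:1, C:2, D:2, E:1, F:3, G:2, H:2, I:3, K:2, L:2. Sum = 24.
n = 12, so closeness = 11/24.

11/24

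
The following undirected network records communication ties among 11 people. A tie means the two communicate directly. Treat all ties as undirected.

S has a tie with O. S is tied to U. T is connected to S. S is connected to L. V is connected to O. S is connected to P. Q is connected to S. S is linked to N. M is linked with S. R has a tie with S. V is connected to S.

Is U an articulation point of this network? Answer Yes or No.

Even without U, every remaining node can still reach every other (the residual graph is connected), so U is not a cut vertex.

No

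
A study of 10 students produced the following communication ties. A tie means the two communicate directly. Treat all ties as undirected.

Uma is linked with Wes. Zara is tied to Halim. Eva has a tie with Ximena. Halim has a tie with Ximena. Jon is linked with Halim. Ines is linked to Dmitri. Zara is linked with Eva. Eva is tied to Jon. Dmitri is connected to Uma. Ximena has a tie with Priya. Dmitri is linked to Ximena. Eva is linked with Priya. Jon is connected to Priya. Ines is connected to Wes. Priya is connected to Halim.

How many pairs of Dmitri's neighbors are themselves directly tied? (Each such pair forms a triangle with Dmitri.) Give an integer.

Dmitri's neighbors are Ines, Uma, and Ximena, but none of them are tied to each other, so no triangle contains Dmitri.

0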